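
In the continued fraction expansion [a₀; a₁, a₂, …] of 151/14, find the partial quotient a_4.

⌊151/14⌋ = 10, remainder 11
⌊14/11⌋ = 1, remainder 3
⌊11/3⌋ = 3, remainder 2
⌊3/2⌋ = 1, remainder 1
⌊2/1⌋ = 2, remainder 0

2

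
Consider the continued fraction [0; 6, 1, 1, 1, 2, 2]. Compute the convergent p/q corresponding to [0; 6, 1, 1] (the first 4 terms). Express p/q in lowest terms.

Start with 1.
1 + 1/(1/1) = 1 + 1/1 = 2/1
6 + 1/(2/1) = 6 + 1/2 = 13/2
0 + 1/(13/2) = 0 + 2/13 = 2/13

2/13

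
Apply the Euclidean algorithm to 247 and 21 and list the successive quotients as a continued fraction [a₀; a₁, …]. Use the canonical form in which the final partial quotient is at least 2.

[11; 1, 3, 5]

247 = 11·21 + 16, so a_0 = 11
21 = 1·16 + 5, so a_1 = 1
16 = 3·5 + 1, so a_2 = 3
5 = 5·1 + 0, so a_3 = 5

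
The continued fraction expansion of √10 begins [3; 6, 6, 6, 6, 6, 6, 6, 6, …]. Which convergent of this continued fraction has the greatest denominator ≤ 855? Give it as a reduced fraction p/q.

a_0 = 3: 3/1  (≤ bound)
a_1 = 6: 19/6  (≤ bound)
a_2 = 6: 117/37  (≤ bound)
a_3 = 6: 721/228  (≤ bound)
a_4 = 6: 4443/1405  (> 855, stop)

721/228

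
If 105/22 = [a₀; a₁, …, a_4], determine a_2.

⌊105/22⌋ = 4, remainder 17
⌊22/17⌋ = 1, remainder 5
⌊17/5⌋ = 3, remainder 2

3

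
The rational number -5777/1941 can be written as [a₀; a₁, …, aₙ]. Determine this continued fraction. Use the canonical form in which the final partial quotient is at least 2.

⌊-5777/1941⌋ = -3, remainder 46
⌊1941/46⌋ = 42, remainder 9
⌊46/9⌋ = 5, remainder 1
⌊9/1⌋ = 9, remainder 0

[-3; 42, 5, 9]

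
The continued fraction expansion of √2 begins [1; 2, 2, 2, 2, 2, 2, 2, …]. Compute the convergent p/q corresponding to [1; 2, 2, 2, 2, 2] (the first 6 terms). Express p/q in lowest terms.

Start with 2.
2 + 1/(2/1) = 2 + 1/2 = 5/2
2 + 1/(5/2) = 2 + 2/5 = 12/5
2 + 1/(12/5) = 2 + 5/12 = 29/12
2 + 1/(29/12) = 2 + 12/29 = 70/29
1 + 1/(70/29) = 1 + 29/70 = 99/70

99/70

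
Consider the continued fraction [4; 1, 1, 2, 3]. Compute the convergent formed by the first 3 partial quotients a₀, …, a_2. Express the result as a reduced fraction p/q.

9/2

a_0 = 4: 4/1
a_1 = 1: 5/1
a_2 = 1: 9/2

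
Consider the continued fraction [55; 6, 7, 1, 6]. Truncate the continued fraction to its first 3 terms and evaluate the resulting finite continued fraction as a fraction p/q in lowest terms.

2372/43

a_0 = 55: 55/1
a_1 = 6: 331/6
a_2 = 7: 2372/43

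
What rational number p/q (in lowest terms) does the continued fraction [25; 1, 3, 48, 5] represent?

Build up convergents one term at a time:
a_0 = 25: 25/1
a_1 = 1: 26/1
a_2 = 3: 103/4
a_3 = 48: 4970/193
a_4 = 5: 24953/969

24953/969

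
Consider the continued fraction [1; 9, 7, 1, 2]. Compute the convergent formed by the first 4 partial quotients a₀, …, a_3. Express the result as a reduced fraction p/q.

a_0 = 1: 1/1
a_1 = 9: 10/9
a_2 = 7: 71/64
a_3 = 1: 81/73

81/73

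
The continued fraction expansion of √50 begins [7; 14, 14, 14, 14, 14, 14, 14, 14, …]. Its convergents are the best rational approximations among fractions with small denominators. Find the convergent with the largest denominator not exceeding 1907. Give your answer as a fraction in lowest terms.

List convergents until the denominator exceeds the bound:
a_0 = 7: 7/1  (≤ bound)
a_1 = 14: 99/14  (≤ bound)
a_2 = 14: 1393/197  (≤ bound)
a_3 = 14: 19601/2772  (> 1907, stop)

1393/197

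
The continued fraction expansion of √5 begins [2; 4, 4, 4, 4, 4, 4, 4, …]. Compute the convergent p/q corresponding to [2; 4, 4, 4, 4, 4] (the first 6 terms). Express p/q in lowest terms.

Start with 4.
4 + 1/(4/1) = 4 + 1/4 = 17/4
4 + 1/(17/4) = 4 + 4/17 = 72/17
4 + 1/(72/17) = 4 + 17/72 = 305/72
4 + 1/(305/72) = 4 + 72/305 = 1292/305
2 + 1/(1292/305) = 2 + 305/1292 = 2889/1292

2889/1292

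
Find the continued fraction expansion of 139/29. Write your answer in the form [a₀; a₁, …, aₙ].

Run the Euclidean algorithm, recording each quotient:
139 ÷ 29 → quotient 4, remainder 23
29 ÷ 23 → quotient 1, remainder 6
23 ÷ 6 → quotient 3, remainder 5
6 ÷ 5 → quotient 1, remainder 1
5 ÷ 1 → quotient 5, remainder 0

[4; 1, 3, 1, 5]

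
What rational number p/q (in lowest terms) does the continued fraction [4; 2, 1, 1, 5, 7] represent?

a_0 = 4: 4/1
a_1 = 2: 9/2
a_2 = 1: 13/3
a_3 = 1: 22/5
a_4 = 5: 123/28
a_5 = 7: 883/201

883/201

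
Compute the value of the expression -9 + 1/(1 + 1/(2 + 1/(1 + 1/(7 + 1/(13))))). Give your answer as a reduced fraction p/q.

Start with 13.
7 + 1/(13/1) = 7 + 1/13 = 92/13
1 + 1/(92/13) = 1 + 13/92 = 105/92
2 + 1/(105/92) = 2 + 92/105 = 302/105
1 + 1/(302/105) = 1 + 105/302 = 407/302
-9 + 1/(407/302) = -9 + 302/407 = -3361/407

-3361/407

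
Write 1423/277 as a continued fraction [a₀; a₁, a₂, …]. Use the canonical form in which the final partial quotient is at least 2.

[5; 7, 3, 2, 5]

1423 = 5·277 + 38, so a_0 = 5
277 = 7·38 + 11, so a_1 = 7
38 = 3·11 + 5, so a_2 = 3
11 = 2·5 + 1, so a_3 = 2
5 = 5·1 + 0, so a_4 = 5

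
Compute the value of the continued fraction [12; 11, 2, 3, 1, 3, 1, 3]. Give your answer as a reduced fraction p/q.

Start with 3.
1 + 1/(3/1) = 1 + 1/3 = 4/3
3 + 1/(4/3) = 3 + 3/4 = 15/4
1 + 1/(15/4) = 1 + 4/15 = 19/15
3 + 1/(19/15) = 3 + 15/19 = 72/19
2 + 1/(72/19) = 2 + 19/72 = 163/72
11 + 1/(163/72) = 11 + 72/163 = 1865/163
12 + 1/(1865/163) = 12 + 163/1865 = 22543/1865

22543/1865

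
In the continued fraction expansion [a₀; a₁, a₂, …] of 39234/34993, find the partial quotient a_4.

⌊39234/34993⌋ = 1, remainder 4241
⌊34993/4241⌋ = 8, remainder 1065
⌊4241/1065⌋ = 3, remainder 1046
⌊1065/1046⌋ = 1, remainder 19
⌊1046/19⌋ = 55, remainder 1

55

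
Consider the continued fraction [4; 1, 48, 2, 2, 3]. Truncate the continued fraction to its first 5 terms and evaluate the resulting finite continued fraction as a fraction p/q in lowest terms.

1230/247

a_0 = 4: 4/1
a_1 = 1: 5/1
a_2 = 48: 244/49
a_3 = 2: 493/99
a_4 = 2: 1230/247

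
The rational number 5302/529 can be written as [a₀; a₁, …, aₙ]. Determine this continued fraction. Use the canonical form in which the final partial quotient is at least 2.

[10; 44, 12]

⌊5302/529⌋ = 10, remainder 12
⌊529/12⌋ = 44, remainder 1
⌊12/1⌋ = 12, remainder 0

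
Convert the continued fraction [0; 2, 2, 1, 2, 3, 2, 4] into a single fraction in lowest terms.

275/652

Work from the innermost term outward:
Start with 4.
2 + 1/(4/1) = 2 + 1/4 = 9/4
3 + 1/(9/4) = 3 + 4/9 = 31/9
2 + 1/(31/9) = 2 + 9/31 = 71/31
1 + 1/(71/31) = 1 + 31/71 = 102/71
2 + 1/(102/71) = 2 + 71/102 = 275/102
2 + 1/(275/102) = 2 + 102/275 = 652/275
0 + 1/(652/275) = 0 + 275/652 = 275/652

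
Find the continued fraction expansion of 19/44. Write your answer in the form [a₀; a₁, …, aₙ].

Apply division with remainder until the remainder is 0:
19 ÷ 44 → quotient 0, remainder 19
44 ÷ 19 → quotient 2, remainder 6
19 ÷ 6 → quotient 3, remainder 1
6 ÷ 1 → quotient 6, remainder 0

[0; 2, 3, 6]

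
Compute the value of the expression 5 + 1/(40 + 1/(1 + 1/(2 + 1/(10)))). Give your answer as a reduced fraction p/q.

Work from the innermost term outward:
Start with 10.
2 + 1/(10/1) = 2 + 1/10 = 21/10
1 + 1/(21/10) = 1 + 10/21 = 31/21
40 + 1/(31/21) = 40 + 21/31 = 1261/31
5 + 1/(1261/31) = 5 + 31/1261 = 6336/1261

6336/1261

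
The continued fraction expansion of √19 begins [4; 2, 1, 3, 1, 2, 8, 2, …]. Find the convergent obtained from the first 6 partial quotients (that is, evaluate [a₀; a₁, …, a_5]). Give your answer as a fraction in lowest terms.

170/39

Build up convergents one term at a time:
a_0 = 4: 4/1
a_1 = 2: 9/2
a_2 = 1: 13/3
a_3 = 3: 48/11
a_4 = 1: 61/14
a_5 = 2: 170/39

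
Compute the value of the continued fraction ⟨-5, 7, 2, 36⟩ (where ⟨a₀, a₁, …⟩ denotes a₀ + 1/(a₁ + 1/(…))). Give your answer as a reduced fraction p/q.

Use the convergent recurrence hₖ = aₖ·hₖ₋₁ + hₖ₋₂ (and likewise for the denominators kₖ):
a_0 = -5: -5/1
a_1 = 7: -34/7
a_2 = 2: -73/15
a_3 = 36: -2662/547

-2662/547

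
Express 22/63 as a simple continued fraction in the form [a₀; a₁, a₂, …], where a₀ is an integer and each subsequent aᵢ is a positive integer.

[0; 2, 1, 6, 3]

Run the Euclidean algorithm, recording each quotient:
22 ÷ 63 → quotient 0, remainder 22
63 ÷ 22 → quotient 2, remainder 19
22 ÷ 19 → quotient 1, remainder 3
19 ÷ 3 → quotient 6, remainder 1
3 ÷ 1 → quotient 3, remainder 0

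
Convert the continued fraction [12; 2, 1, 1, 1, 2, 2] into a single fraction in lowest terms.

619/50

a_0 = 12: 12/1
a_1 = 2: 25/2
a_2 = 1: 37/3
a_3 = 1: 62/5
a_4 = 1: 99/8
a_5 = 2: 260/21
a_6 = 2: 619/50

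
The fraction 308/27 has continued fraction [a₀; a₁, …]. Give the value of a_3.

Repeatedly divide and take the remainder:
⌊308/27⌋ = 11, remainder 11
⌊27/11⌋ = 2, remainder 5
⌊11/5⌋ = 2, remainder 1
⌊5/1⌋ = 5, remainder 0

5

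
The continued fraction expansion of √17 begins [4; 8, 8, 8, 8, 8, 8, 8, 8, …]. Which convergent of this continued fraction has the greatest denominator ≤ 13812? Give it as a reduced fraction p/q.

17684/4289

a_0 = 4: 4/1  (≤ bound)
a_1 = 8: 33/8  (≤ bound)
a_2 = 8: 268/65  (≤ bound)
a_3 = 8: 2177/528  (≤ bound)
a_4 = 8: 17684/4289  (≤ bound)
a_5 = 8: 143649/34840  (> 13812, stop)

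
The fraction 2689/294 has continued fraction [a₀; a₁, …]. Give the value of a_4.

Run the Euclidean algorithm, recording each quotient:
⌊2689/294⌋ = 9, remainder 43
⌊294/43⌋ = 6, remainder 36
⌊43/36⌋ = 1, remainder 7
⌊36/7⌋ = 5, remainder 1
⌊7/1⌋ = 7, remainder 0

7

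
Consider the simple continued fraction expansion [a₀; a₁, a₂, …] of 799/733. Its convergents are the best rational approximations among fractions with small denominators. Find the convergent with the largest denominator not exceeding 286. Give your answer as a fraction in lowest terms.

List convergents until the denominator exceeds the bound:
a_0 = 1: 1/1  (≤ bound)
a_1 = 11: 12/11  (≤ bound)
a_2 = 9: 109/100  (≤ bound)
a_3 = 2: 230/211  (≤ bound)
a_4 = 3: 799/733  (> 286, stop)

230/211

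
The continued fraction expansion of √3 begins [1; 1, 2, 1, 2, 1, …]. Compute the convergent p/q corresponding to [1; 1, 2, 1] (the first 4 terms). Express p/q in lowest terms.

7/4

Compute successive convergents:
a_0 = 1: 1/1
a_1 = 1: 2/1
a_2 = 2: 5/3
a_3 = 1: 7/4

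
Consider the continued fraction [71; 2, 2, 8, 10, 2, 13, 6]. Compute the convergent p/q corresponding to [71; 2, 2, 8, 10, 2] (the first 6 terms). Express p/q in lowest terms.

63693/892

Collapse the nested fraction from the inside out:
Start with 2.
10 + 1/(2/1) = 10 + 1/2 = 21/2
8 + 1/(21/2) = 8 + 2/21 = 170/21
2 + 1/(170/21) = 2 + 21/170 = 361/170
2 + 1/(361/170) = 2 + 170/361 = 892/361
71 + 1/(892/361) = 71 + 361/892 = 63693/892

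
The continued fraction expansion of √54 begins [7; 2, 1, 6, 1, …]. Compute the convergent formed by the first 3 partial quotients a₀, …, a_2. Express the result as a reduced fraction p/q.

Start with 1.
2 + 1/(1/1) = 2 + 1/1 = 3/1
7 + 1/(3/1) = 7 + 1/3 = 22/3

22/3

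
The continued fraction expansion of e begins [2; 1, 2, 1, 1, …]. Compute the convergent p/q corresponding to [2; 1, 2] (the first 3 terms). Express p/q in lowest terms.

Start with 2.
1 + 1/(2/1) = 1 + 1/2 = 3/2
2 + 1/(3/2) = 2 + 2/3 = 8/3

8/3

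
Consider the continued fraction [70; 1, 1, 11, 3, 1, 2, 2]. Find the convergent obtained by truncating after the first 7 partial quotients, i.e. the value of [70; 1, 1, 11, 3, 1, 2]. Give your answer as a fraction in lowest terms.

a_0 = 70: 70/1
a_1 = 1: 71/1
a_2 = 1: 141/2
a_3 = 11: 1622/23
a_4 = 3: 5007/71
a_5 = 1: 6629/94
a_6 = 2: 18265/259

18265/259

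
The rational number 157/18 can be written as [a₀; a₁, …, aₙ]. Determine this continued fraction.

157 ÷ 18 → quotient 8, remainder 13
18 ÷ 13 → quotient 1, remainder 5
13 ÷ 5 → quotient 2, remainder 3
5 ÷ 3 → quotient 1, remainder 2
3 ÷ 2 → quotient 1, remainder 1
2 ÷ 1 → quotient 2, remainder 0

[8; 1, 2, 1, 1, 2]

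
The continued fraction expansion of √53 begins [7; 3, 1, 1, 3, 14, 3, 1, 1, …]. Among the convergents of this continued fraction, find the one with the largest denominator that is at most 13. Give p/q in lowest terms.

List convergents until the denominator exceeds the bound:
a_0 = 7: 7/1  (≤ bound)
a_1 = 3: 22/3  (≤ bound)
a_2 = 1: 29/4  (≤ bound)
a_3 = 1: 51/7  (≤ bound)
a_4 = 3: 182/25  (> 13, stop)

51/7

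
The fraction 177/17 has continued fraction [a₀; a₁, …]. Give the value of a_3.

3

Apply division with remainder until the remainder is 0:
177 = 10·17 + 7, so a_0 = 10
17 = 2·7 + 3, so a_1 = 2
7 = 2·3 + 1, so a_2 = 2
3 = 3·1 + 0, so a_3 = 3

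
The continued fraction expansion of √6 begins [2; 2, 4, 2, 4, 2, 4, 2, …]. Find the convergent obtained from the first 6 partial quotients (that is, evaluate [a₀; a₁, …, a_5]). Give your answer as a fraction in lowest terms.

485/198

a_0 = 2: 2/1
a_1 = 2: 5/2
a_2 = 4: 22/9
a_3 = 2: 49/20
a_4 = 4: 218/89
a_5 = 2: 485/198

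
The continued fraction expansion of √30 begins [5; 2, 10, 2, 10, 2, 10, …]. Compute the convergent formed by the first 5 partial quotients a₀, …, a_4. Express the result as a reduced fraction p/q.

a_0 = 5: 5/1
a_1 = 2: 11/2
a_2 = 10: 115/21
a_3 = 2: 241/44
a_4 = 10: 2525/461

2525/461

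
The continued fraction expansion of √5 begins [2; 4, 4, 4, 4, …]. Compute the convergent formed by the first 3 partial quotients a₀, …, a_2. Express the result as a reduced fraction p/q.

Compute successive convergents:
a_0 = 2: 2/1
a_1 = 4: 9/4
a_2 = 4: 38/17

38/17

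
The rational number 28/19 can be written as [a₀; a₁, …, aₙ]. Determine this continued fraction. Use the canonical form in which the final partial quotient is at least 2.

⌊28/19⌋ = 1, remainder 9
⌊19/9⌋ = 2, remainder 1
⌊9/1⌋ = 9, remainder 0

[1; 2, 9]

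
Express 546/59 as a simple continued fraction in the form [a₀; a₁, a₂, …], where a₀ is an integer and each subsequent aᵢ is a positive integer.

[9; 3, 1, 14]

Run the Euclidean algorithm, recording each quotient:
⌊546/59⌋ = 9, remainder 15
⌊59/15⌋ = 3, remainder 14
⌊15/14⌋ = 1, remainder 1
⌊14/1⌋ = 14, remainder 0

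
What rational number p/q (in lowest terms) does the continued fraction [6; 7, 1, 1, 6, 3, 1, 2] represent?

6887/1123

a_0 = 6: 6/1
a_1 = 7: 43/7
a_2 = 1: 49/8
a_3 = 1: 92/15
a_4 = 6: 601/98
a_5 = 3: 1895/309
a_6 = 1: 2496/407
a_7 = 2: 6887/1123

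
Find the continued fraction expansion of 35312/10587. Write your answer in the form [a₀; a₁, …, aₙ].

⌊35312/10587⌋ = 3, remainder 3551
⌊10587/3551⌋ = 2, remainder 3485
⌊3551/3485⌋ = 1, remainder 66
⌊3485/66⌋ = 52, remainder 53
⌊66/53⌋ = 1, remainder 13
⌊53/13⌋ = 4, remainder 1
⌊13/1⌋ = 13, remainder 0

[3; 2, 1, 52, 1, 4, 13]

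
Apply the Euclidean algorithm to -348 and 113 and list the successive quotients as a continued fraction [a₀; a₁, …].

[-4; 1, 11, 1, 1, 4]

-348 ÷ 113 → quotient -4, remainder 104
113 ÷ 104 → quotient 1, remainder 9
104 ÷ 9 → quotient 11, remainder 5
9 ÷ 5 → quotient 1, remainder 4
5 ÷ 4 → quotient 1, remainder 1
4 ÷ 1 → quotient 4, remainder 0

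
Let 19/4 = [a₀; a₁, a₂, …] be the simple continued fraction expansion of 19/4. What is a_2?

⌊19/4⌋ = 4, remainder 3
⌊4/3⌋ = 1, remainder 1
⌊3/1⌋ = 3, remainder 0

3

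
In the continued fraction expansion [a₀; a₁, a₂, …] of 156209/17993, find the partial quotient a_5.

⌊156209/17993⌋ = 8, remainder 12265
⌊17993/12265⌋ = 1, remainder 5728
⌊12265/5728⌋ = 2, remainder 809
⌊5728/809⌋ = 7, remainder 65
⌊809/65⌋ = 12, remainder 29
⌊65/29⌋ = 2, remainder 7

2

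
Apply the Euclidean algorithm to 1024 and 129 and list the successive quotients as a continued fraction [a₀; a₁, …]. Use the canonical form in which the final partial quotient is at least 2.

[7; 1, 15, 8]

⌊1024/129⌋ = 7, remainder 121
⌊129/121⌋ = 1, remainder 8
⌊121/8⌋ = 15, remainder 1
⌊8/1⌋ = 8, remainder 0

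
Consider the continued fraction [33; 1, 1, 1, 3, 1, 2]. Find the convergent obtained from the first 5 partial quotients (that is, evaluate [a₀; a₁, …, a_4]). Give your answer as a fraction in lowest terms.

Starting at the tail and folding back:
Start with 3.
1 + 1/(3/1) = 1 + 1/3 = 4/3
1 + 1/(4/3) = 1 + 3/4 = 7/4
1 + 1/(7/4) = 1 + 4/7 = 11/7
33 + 1/(11/7) = 33 + 7/11 = 370/11

370/11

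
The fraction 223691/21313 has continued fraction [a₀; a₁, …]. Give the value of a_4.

2

223691 ÷ 21313 → quotient 10, remainder 10561
21313 ÷ 10561 → quotient 2, remainder 191
10561 ÷ 191 → quotient 55, remainder 56
191 ÷ 56 → quotient 3, remainder 23
56 ÷ 23 → quotient 2, remainder 10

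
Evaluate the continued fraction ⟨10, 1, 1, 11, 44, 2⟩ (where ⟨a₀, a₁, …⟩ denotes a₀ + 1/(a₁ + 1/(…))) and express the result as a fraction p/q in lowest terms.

a_0 = 10: 10/1
a_1 = 1: 11/1
a_2 = 1: 21/2
a_3 = 11: 242/23
a_4 = 44: 10669/1014
a_5 = 2: 21580/2051

21580/2051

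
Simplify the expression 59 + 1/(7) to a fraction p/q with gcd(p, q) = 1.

a_0 = 59: 59/1
a_1 = 7: 414/7

414/7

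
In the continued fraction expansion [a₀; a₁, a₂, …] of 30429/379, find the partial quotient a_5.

Repeatedly divide and take the remainder:
30429 = 80·379 + 109, so a_0 = 80
379 = 3·109 + 52, so a_1 = 3
109 = 2·52 + 5, so a_2 = 2
52 = 10·5 + 2, so a_3 = 10
5 = 2·2 + 1, so a_4 = 2
2 = 2·1 + 0, so a_5 = 2

2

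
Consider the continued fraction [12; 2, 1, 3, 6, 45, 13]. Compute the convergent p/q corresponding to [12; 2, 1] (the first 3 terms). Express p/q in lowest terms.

Work from the innermost term outward:
Start with 1.
2 + 1/(1/1) = 2 + 1/1 = 3/1
12 + 1/(3/1) = 12 + 1/3 = 37/3

37/3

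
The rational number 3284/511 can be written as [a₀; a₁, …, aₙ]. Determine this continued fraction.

[6; 2, 2, 1, 9, 1, 2, 2]

⌊3284/511⌋ = 6, remainder 218
⌊511/218⌋ = 2, remainder 75
⌊218/75⌋ = 2, remainder 68
⌊75/68⌋ = 1, remainder 7
⌊68/7⌋ = 9, remainder 5
⌊7/5⌋ = 1, remainder 2
⌊5/2⌋ = 2, remainder 1
⌊2/1⌋ = 2, remainder 0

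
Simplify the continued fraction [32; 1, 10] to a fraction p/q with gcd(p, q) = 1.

362/11

Collapse the nested fraction from the inside out:
Start with 10.
1 + 1/(10/1) = 1 + 1/10 = 11/10
32 + 1/(11/10) = 32 + 10/11 = 362/11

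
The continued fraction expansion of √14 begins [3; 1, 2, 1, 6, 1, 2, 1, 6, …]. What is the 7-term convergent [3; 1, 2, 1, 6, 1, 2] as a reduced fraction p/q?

Use the convergent recurrence hₖ = aₖ·hₖ₋₁ + hₖ₋₂ (and likewise for the denominators kₖ):
a_0 = 3: 3/1
a_1 = 1: 4/1
a_2 = 2: 11/3
a_3 = 1: 15/4
a_4 = 6: 101/27
a_5 = 1: 116/31
a_6 = 2: 333/89

333/89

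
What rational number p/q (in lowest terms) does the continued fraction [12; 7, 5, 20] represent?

Collapse the nested fraction from the inside out:
Start with 20.
5 + 1/(20/1) = 5 + 1/20 = 101/20
7 + 1/(101/20) = 7 + 20/101 = 727/101
12 + 1/(727/101) = 12 + 101/727 = 8825/727

8825/727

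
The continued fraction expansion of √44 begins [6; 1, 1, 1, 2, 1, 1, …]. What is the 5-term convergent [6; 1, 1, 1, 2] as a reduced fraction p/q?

a_0 = 6: 6/1
a_1 = 1: 7/1
a_2 = 1: 13/2
a_3 = 1: 20/3
a_4 = 2: 53/8

53/8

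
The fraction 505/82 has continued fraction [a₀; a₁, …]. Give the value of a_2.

⌊505/82⌋ = 6, remainder 13
⌊82/13⌋ = 6, remainder 4
⌊13/4⌋ = 3, remainder 1

3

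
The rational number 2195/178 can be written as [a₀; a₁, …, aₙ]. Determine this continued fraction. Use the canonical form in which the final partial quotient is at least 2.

[12; 3, 59]

⌊2195/178⌋ = 12, remainder 59
⌊178/59⌋ = 3, remainder 1
⌊59/1⌋ = 59, remainder 0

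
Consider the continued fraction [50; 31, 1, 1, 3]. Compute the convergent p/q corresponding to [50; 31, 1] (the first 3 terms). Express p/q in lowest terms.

Start with 1.
31 + 1/(1/1) = 31 + 1/1 = 32/1
50 + 1/(32/1) = 50 + 1/32 = 1601/32

1601/32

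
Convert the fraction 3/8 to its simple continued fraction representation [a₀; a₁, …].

[0; 2, 1, 2]

⌊3/8⌋ = 0, remainder 3
⌊8/3⌋ = 2, remainder 2
⌊3/2⌋ = 1, remainder 1
⌊2/1⌋ = 2, remainder 0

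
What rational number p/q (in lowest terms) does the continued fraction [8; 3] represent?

25/3

Work from the innermost term outward:
Start with 3.
8 + 1/(3/1) = 8 + 1/3 = 25/3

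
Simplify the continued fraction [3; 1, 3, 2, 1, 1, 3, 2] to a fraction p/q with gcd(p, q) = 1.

Build up convergents one term at a time:
a_0 = 3: 3/1
a_1 = 1: 4/1
a_2 = 3: 15/4
a_3 = 2: 34/9
a_4 = 1: 49/13
a_5 = 1: 83/22
a_6 = 3: 298/79
a_7 = 2: 679/180

679/180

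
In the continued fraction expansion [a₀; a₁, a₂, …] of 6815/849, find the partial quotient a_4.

6815 ÷ 849 → quotient 8, remainder 23
849 ÷ 23 → quotient 36, remainder 21
23 ÷ 21 → quotient 1, remainder 2
21 ÷ 2 → quotient 10, remainder 1
2 ÷ 1 → quotient 2, remainder 0

2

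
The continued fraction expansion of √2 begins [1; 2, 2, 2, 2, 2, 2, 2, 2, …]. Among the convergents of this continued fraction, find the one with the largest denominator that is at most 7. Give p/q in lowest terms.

7/5

a_0 = 1: 1/1  (≤ bound)
a_1 = 2: 3/2  (≤ bound)
a_2 = 2: 7/5  (≤ bound)
a_3 = 2: 17/12  (> 7, stop)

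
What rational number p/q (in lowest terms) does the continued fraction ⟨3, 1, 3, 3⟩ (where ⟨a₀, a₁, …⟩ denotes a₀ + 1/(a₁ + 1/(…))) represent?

Use the convergent recurrence hₖ = aₖ·hₖ₋₁ + hₖ₋₂ (and likewise for the denominators kₖ):
a_0 = 3: 3/1
a_1 = 1: 4/1
a_2 = 3: 15/4
a_3 = 3: 49/13

49/13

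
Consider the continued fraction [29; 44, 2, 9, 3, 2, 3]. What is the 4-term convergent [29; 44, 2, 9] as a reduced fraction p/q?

24524/845

a_0 = 29: 29/1
a_1 = 44: 1277/44
a_2 = 2: 2583/89
a_3 = 9: 24524/845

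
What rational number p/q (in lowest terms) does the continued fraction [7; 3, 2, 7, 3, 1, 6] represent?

10590/1453

a_0 = 7: 7/1
a_1 = 3: 22/3
a_2 = 2: 51/7
a_3 = 7: 379/52
a_4 = 3: 1188/163
a_5 = 1: 1567/215
a_6 = 6: 10590/1453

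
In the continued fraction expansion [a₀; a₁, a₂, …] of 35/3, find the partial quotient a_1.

1

35 ÷ 3 → quotient 11, remainder 2
3 ÷ 2 → quotient 1, remainder 1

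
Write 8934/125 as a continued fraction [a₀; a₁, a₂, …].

⌊8934/125⌋ = 71, remainder 59
⌊125/59⌋ = 2, remainder 7
⌊59/7⌋ = 8, remainder 3
⌊7/3⌋ = 2, remainder 1
⌊3/1⌋ = 3, remainder 0

[71; 2, 8, 2, 3]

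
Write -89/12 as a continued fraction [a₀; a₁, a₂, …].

[-8; 1, 1, 2, 2]

Apply division with remainder until the remainder is 0:
-89 ÷ 12 → quotient -8, remainder 7
12 ÷ 7 → quotient 1, remainder 5
7 ÷ 5 → quotient 1, remainder 2
5 ÷ 2 → quotient 2, remainder 1
2 ÷ 1 → quotient 2, remainder 0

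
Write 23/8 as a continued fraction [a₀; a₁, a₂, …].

[2; 1, 7]

⌊23/8⌋ = 2, remainder 7
⌊8/7⌋ = 1, remainder 1
⌊7/1⌋ = 7, remainder 0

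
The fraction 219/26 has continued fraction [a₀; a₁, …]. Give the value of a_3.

1

219 = 8·26 + 11, so a_0 = 8
26 = 2·11 + 4, so a_1 = 2
11 = 2·4 + 3, so a_2 = 2
4 = 1·3 + 1, so a_3 = 1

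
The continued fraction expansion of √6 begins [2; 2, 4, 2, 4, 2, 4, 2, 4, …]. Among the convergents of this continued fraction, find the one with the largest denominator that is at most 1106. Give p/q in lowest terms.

a_0 = 2: 2/1  (≤ bound)
a_1 = 2: 5/2  (≤ bound)
a_2 = 4: 22/9  (≤ bound)
a_3 = 2: 49/20  (≤ bound)
a_4 = 4: 218/89  (≤ bound)
a_5 = 2: 485/198  (≤ bound)
a_6 = 4: 2158/881  (≤ bound)
a_7 = 2: 4801/1960  (> 1106, stop)

2158/881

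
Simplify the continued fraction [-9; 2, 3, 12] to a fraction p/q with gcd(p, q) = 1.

-737/86

Starting at the tail and folding back:
Start with 12.
3 + 1/(12/1) = 3 + 1/12 = 37/12
2 + 1/(37/12) = 2 + 12/37 = 86/37
-9 + 1/(86/37) = -9 + 37/86 = -737/86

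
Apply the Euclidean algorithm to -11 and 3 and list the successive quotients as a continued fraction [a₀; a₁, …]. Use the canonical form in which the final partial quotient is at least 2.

-11 = -4·3 + 1, so a_0 = -4
3 = 3·1 + 0, so a_1 = 3

[-4; 3]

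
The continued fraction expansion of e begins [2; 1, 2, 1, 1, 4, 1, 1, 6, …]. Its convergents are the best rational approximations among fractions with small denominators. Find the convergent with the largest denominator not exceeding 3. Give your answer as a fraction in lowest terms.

8/3

a_0 = 2: 2/1  (≤ bound)
a_1 = 1: 3/1  (≤ bound)
a_2 = 2: 8/3  (≤ bound)
a_3 = 1: 11/4  (> 3, stop)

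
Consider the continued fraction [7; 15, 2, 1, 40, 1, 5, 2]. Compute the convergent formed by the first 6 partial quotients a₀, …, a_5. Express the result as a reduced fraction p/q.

Start with 1.
40 + 1/(1/1) = 40 + 1/1 = 41/1
1 + 1/(41/1) = 1 + 1/41 = 42/41
2 + 1/(42/41) = 2 + 41/42 = 125/42
15 + 1/(125/42) = 15 + 42/125 = 1917/125
7 + 1/(1917/125) = 7 + 125/1917 = 13544/1917

13544/1917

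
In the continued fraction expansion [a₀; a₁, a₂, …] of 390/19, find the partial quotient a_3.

9

390 = 20·19 + 10, so a_0 = 20
19 = 1·10 + 9, so a_1 = 1
10 = 1·9 + 1, so a_2 = 1
9 = 9·1 + 0, so a_3 = 9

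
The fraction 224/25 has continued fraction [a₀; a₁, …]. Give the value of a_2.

224 = 8·25 + 24, so a_0 = 8
25 = 1·24 + 1, so a_1 = 1
24 = 24·1 + 0, so a_2 = 24

24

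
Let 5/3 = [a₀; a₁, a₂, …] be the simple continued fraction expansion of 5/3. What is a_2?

Run the Euclidean algorithm, recording each quotient:
⌊5/3⌋ = 1, remainder 2
⌊3/2⌋ = 1, remainder 1
⌊2/1⌋ = 2, remainder 0

2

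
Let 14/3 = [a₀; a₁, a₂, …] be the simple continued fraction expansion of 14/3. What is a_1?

⌊14/3⌋ = 4, remainder 2
⌊3/2⌋ = 1, remainder 1

1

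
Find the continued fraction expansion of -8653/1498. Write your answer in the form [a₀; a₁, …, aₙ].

Repeatedly divide and take the remainder:
-8653 = -6·1498 + 335, so a_0 = -6
1498 = 4·335 + 158, so a_1 = 4
335 = 2·158 + 19, so a_2 = 2
158 = 8·19 + 6, so a_3 = 8
19 = 3·6 + 1, so a_4 = 3
6 = 6·1 + 0, so a_5 = 6

[-6; 4, 2, 8, 3, 6]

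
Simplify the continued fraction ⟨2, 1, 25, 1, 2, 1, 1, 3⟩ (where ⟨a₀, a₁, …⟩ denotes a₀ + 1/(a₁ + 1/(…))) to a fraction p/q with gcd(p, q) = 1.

Compute successive convergents:
a_0 = 2: 2/1
a_1 = 1: 3/1
a_2 = 25: 77/26
a_3 = 1: 80/27
a_4 = 2: 237/80
a_5 = 1: 317/107
a_6 = 1: 554/187
a_7 = 3: 1979/668

1979/668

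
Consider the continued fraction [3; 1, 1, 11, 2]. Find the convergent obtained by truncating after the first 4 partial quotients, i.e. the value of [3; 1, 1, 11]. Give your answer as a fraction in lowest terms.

81/23

Collapse the nested fraction from the inside out:
Start with 11.
1 + 1/(11/1) = 1 + 1/11 = 12/11
1 + 1/(12/11) = 1 + 11/12 = 23/12
3 + 1/(23/12) = 3 + 12/23 = 81/23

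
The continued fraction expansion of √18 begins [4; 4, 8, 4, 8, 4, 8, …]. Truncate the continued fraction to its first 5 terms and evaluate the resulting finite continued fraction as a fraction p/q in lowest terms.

Start with 8.
4 + 1/(8/1) = 4 + 1/8 = 33/8
8 + 1/(33/8) = 8 + 8/33 = 272/33
4 + 1/(272/33) = 4 + 33/272 = 1121/272
4 + 1/(1121/272) = 4 + 272/1121 = 4756/1121

4756/1121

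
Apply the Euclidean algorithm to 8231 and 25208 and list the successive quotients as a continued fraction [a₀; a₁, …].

[0; 3, 15, 1, 56, 4, 2]

8231 = 0·25208 + 8231, so a_0 = 0
25208 = 3·8231 + 515, so a_1 = 3
8231 = 15·515 + 506, so a_2 = 15
515 = 1·506 + 9, so a_3 = 1
506 = 56·9 + 2, so a_4 = 56
9 = 4·2 + 1, so a_5 = 4
2 = 2·1 + 0, so a_6 = 2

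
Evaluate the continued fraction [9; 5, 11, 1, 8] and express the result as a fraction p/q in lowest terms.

a_0 = 9: 9/1
a_1 = 5: 46/5
a_2 = 11: 515/56
a_3 = 1: 561/61
a_4 = 8: 5003/544

5003/544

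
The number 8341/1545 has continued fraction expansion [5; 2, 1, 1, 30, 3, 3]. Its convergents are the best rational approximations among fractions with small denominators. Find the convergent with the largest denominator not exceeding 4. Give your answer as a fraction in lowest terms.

16/3

List convergents until the denominator exceeds the bound:
a_0 = 5: 5/1  (≤ bound)
a_1 = 2: 11/2  (≤ bound)
a_2 = 1: 16/3  (≤ bound)
a_3 = 1: 27/5  (> 4, stop)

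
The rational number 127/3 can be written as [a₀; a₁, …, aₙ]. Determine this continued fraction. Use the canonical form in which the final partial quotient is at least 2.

Run the Euclidean algorithm, recording each quotient:
⌊127/3⌋ = 42, remainder 1
⌊3/1⌋ = 3, remainder 0

[42; 3]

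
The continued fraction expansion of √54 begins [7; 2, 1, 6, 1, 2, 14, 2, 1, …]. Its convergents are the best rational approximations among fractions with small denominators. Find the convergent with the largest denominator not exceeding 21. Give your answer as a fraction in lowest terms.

147/20

a_0 = 7: 7/1  (≤ bound)
a_1 = 2: 15/2  (≤ bound)
a_2 = 1: 22/3  (≤ bound)
a_3 = 6: 147/20  (≤ bound)
a_4 = 1: 169/23  (> 21, stop)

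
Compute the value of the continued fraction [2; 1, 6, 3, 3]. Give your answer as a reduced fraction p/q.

209/73

Start with 3.
3 + 1/(3/1) = 3 + 1/3 = 10/3
6 + 1/(10/3) = 6 + 3/10 = 63/10
1 + 1/(63/10) = 1 + 10/63 = 73/63
2 + 1/(73/63) = 2 + 63/73 = 209/73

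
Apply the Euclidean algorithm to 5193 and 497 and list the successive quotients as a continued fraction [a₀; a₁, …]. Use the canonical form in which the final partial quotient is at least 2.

[10; 2, 4, 2, 1, 2, 6]

5193 ÷ 497 → quotient 10, remainder 223
497 ÷ 223 → quotient 2, remainder 51
223 ÷ 51 → quotient 4, remainder 19
51 ÷ 19 → quotient 2, remainder 13
19 ÷ 13 → quotient 1, remainder 6
13 ÷ 6 → quotient 2, remainder 1
6 ÷ 1 → quotient 6, remainder 0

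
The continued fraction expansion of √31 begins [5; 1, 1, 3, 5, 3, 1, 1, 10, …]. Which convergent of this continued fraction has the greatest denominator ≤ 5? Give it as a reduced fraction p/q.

11/2

List convergents until the denominator exceeds the bound:
a_0 = 5: 5/1  (≤ bound)
a_1 = 1: 6/1  (≤ bound)
a_2 = 1: 11/2  (≤ bound)
a_3 = 3: 39/7  (> 5, stop)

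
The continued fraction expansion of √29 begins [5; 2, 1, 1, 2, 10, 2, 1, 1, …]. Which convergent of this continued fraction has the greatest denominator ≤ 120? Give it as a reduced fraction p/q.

a_0 = 5: 5/1  (≤ bound)
a_1 = 2: 11/2  (≤ bound)
a_2 = 1: 16/3  (≤ bound)
a_3 = 1: 27/5  (≤ bound)
a_4 = 2: 70/13  (≤ bound)
a_5 = 10: 727/135  (> 120, stop)

70/13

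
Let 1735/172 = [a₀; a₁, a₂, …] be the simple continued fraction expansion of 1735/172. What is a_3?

1735 ÷ 172 → quotient 10, remainder 15
172 ÷ 15 → quotient 11, remainder 7
15 ÷ 7 → quotient 2, remainder 1
7 ÷ 1 → quotient 7, remainder 0

7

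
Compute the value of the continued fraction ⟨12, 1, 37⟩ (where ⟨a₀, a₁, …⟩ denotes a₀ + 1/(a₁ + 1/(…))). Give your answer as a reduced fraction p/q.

Build up convergents one term at a time:
a_0 = 12: 12/1
a_1 = 1: 13/1
a_2 = 37: 493/38

493/38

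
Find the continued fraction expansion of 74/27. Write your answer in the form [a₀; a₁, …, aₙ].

74 ÷ 27 → quotient 2, remainder 20
27 ÷ 20 → quotient 1, remainder 7
20 ÷ 7 → quotient 2, remainder 6
7 ÷ 6 → quotient 1, remainder 1
6 ÷ 1 → quotient 6, remainder 0

[2; 1, 2, 1, 6]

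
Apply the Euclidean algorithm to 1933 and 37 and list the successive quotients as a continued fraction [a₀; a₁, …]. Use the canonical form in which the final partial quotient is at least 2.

[52; 4, 9]

1933 = 52·37 + 9, so a_0 = 52
37 = 4·9 + 1, so a_1 = 4
9 = 9·1 + 0, so a_2 = 9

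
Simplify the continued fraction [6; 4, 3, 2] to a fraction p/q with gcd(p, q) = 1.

187/30

a_0 = 6: 6/1
a_1 = 4: 25/4
a_2 = 3: 81/13
a_3 = 2: 187/30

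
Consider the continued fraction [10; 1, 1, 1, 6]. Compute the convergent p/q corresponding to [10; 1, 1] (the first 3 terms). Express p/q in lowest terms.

21/2

Compute successive convergents:
a_0 = 10: 10/1
a_1 = 1: 11/1
a_2 = 1: 21/2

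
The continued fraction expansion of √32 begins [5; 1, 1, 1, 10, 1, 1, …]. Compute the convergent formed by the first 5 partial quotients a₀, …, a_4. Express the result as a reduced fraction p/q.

Work from the innermost term outward:
Start with 10.
1 + 1/(10/1) = 1 + 1/10 = 11/10
1 + 1/(11/10) = 1 + 10/11 = 21/11
1 + 1/(21/11) = 1 + 11/21 = 32/21
5 + 1/(32/21) = 5 + 21/32 = 181/32

181/32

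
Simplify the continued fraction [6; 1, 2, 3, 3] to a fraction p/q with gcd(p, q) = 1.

a_0 = 6: 6/1
a_1 = 1: 7/1
a_2 = 2: 20/3
a_3 = 3: 67/10
a_4 = 3: 221/33

221/33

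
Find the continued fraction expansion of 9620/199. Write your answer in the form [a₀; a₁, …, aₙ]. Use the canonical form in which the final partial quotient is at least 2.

[48; 2, 1, 12, 1, 1, 2]

Repeatedly divide and take the remainder:
9620 = 48·199 + 68, so a_0 = 48
199 = 2·68 + 63, so a_1 = 2
68 = 1·63 + 5, so a_2 = 1
63 = 12·5 + 3, so a_3 = 12
5 = 1·3 + 2, so a_4 = 1
3 = 1·2 + 1, so a_5 = 1
2 = 2·1 + 0, so a_6 = 2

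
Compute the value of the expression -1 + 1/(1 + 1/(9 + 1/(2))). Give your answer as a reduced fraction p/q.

-2/21

Start with 2.
9 + 1/(2/1) = 9 + 1/2 = 19/2
1 + 1/(19/2) = 1 + 2/19 = 21/19
-1 + 1/(21/19) = -1 + 19/21 = -2/21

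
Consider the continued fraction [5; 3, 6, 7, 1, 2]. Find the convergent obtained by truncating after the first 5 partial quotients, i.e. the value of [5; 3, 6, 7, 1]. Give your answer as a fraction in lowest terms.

Start with 1.
7 + 1/(1/1) = 7 + 1/1 = 8/1
6 + 1/(8/1) = 6 + 1/8 = 49/8
3 + 1/(49/8) = 3 + 8/49 = 155/49
5 + 1/(155/49) = 5 + 49/155 = 824/155

824/155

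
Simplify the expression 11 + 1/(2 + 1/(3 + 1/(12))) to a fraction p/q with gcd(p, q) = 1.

Use the convergent recurrence hₖ = aₖ·hₖ₋₁ + hₖ₋₂ (and likewise for the denominators kₖ):
a_0 = 11: 11/1
a_1 = 2: 23/2
a_2 = 3: 80/7
a_3 = 12: 983/86

983/86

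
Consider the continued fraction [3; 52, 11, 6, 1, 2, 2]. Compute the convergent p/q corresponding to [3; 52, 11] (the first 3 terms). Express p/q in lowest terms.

1730/573

a_0 = 3: 3/1
a_1 = 52: 157/52
a_2 = 11: 1730/573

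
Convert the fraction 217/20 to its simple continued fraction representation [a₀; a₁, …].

[10; 1, 5, 1, 2]

Run the Euclidean algorithm, recording each quotient:
217 ÷ 20 → quotient 10, remainder 17
20 ÷ 17 → quotient 1, remainder 3
17 ÷ 3 → quotient 5, remainder 2
3 ÷ 2 → quotient 1, remainder 1
2 ÷ 1 → quotient 2, remainder 0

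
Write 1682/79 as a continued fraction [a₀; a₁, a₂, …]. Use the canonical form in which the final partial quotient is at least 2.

[21; 3, 2, 3, 3]

1682 = 21·79 + 23, so a_0 = 21
79 = 3·23 + 10, so a_1 = 3
23 = 2·10 + 3, so a_2 = 2
10 = 3·3 + 1, so a_3 = 3
3 = 3·1 + 0, so a_4 = 3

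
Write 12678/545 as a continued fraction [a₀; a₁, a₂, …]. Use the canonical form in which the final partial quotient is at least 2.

[23; 3, 1, 4, 3, 2, 1, 2]

12678 ÷ 545 → quotient 23, remainder 143
545 ÷ 143 → quotient 3, remainder 116
143 ÷ 116 → quotient 1, remainder 27
116 ÷ 27 → quotient 4, remainder 8
27 ÷ 8 → quotient 3, remainder 3
8 ÷ 3 → quotient 2, remainder 2
3 ÷ 2 → quotient 1, remainder 1
2 ÷ 1 → quotient 2, remainder 0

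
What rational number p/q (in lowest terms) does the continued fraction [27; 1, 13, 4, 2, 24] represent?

a_0 = 27: 27/1
a_1 = 1: 28/1
a_2 = 13: 391/14
a_3 = 4: 1592/57
a_4 = 2: 3575/128
a_5 = 24: 87392/3129

87392/3129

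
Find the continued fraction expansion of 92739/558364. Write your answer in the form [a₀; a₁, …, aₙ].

92739 ÷ 558364 → quotient 0, remainder 92739
558364 ÷ 92739 → quotient 6, remainder 1930
92739 ÷ 1930 → quotient 48, remainder 99
1930 ÷ 99 → quotient 19, remainder 49
99 ÷ 49 → quotient 2, remainder 1
49 ÷ 1 → quotient 49, remainder 0

[0; 6, 48, 19, 2, 49]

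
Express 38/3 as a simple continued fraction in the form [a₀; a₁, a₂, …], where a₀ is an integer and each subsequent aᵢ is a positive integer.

[12; 1, 2]

⌊38/3⌋ = 12, remainder 2
⌊3/2⌋ = 1, remainder 1
⌊2/1⌋ = 2, remainder 0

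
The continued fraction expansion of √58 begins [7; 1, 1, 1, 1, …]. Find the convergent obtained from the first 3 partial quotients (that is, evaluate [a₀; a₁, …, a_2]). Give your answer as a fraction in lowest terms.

15/2

a_0 = 7: 7/1
a_1 = 1: 8/1
a_2 = 1: 15/2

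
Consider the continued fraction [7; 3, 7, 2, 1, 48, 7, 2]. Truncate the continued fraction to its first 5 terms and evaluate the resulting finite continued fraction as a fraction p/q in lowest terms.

505/69

Start with 1.
2 + 1/(1/1) = 2 + 1/1 = 3/1
7 + 1/(3/1) = 7 + 1/3 = 22/3
3 + 1/(22/3) = 3 + 3/22 = 69/22
7 + 1/(69/22) = 7 + 22/69 = 505/69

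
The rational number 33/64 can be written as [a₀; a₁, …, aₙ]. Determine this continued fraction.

33 = 0·64 + 33, so a_0 = 0
64 = 1·33 + 31, so a_1 = 1
33 = 1·31 + 2, so a_2 = 1
31 = 15·2 + 1, so a_3 = 15
2 = 2·1 + 0, so a_4 = 2

[0; 1, 1, 15, 2]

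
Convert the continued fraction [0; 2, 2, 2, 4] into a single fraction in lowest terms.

22/53

a_0 = 0: 0/1
a_1 = 2: 1/2
a_2 = 2: 2/5
a_3 = 2: 5/12
a_4 = 4: 22/53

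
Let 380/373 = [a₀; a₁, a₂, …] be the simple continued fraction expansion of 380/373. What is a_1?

380 ÷ 373 → quotient 1, remainder 7
373 ÷ 7 → quotient 53, remainder 2

53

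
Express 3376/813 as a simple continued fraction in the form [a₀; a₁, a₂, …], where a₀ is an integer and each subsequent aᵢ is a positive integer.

Run the Euclidean algorithm, recording each quotient:
3376 ÷ 813 → quotient 4, remainder 124
813 ÷ 124 → quotient 6, remainder 69
124 ÷ 69 → quotient 1, remainder 55
69 ÷ 55 → quotient 1, remainder 14
55 ÷ 14 → quotient 3, remainder 13
14 ÷ 13 → quotient 1, remainder 1
13 ÷ 1 → quotient 13, remainder 0

[4; 6, 1, 1, 3, 1, 13]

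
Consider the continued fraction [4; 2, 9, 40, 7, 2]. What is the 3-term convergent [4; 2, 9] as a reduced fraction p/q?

85/19

Collapse the nested fraction from the inside out:
Start with 9.
2 + 1/(9/1) = 2 + 1/9 = 19/9
4 + 1/(19/9) = 4 + 9/19 = 85/19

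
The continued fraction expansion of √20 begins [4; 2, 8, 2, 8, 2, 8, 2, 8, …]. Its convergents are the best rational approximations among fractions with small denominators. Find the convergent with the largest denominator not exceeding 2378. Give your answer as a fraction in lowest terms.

2889/646

a_0 = 4: 4/1  (≤ bound)
a_1 = 2: 9/2  (≤ bound)
a_2 = 8: 76/17  (≤ bound)
a_3 = 2: 161/36  (≤ bound)
a_4 = 8: 1364/305  (≤ bound)
a_5 = 2: 2889/646  (≤ bound)
a_6 = 8: 24476/5473  (> 2378, stop)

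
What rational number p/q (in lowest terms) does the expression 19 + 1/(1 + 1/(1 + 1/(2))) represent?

98/5

a_0 = 19: 19/1
a_1 = 1: 20/1
a_2 = 1: 39/2
a_3 = 2: 98/5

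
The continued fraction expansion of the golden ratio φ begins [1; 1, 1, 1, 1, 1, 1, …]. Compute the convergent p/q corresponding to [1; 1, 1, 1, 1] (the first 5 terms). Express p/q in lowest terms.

8/5

a_0 = 1: 1/1
a_1 = 1: 2/1
a_2 = 1: 3/2
a_3 = 1: 5/3
a_4 = 1: 8/5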